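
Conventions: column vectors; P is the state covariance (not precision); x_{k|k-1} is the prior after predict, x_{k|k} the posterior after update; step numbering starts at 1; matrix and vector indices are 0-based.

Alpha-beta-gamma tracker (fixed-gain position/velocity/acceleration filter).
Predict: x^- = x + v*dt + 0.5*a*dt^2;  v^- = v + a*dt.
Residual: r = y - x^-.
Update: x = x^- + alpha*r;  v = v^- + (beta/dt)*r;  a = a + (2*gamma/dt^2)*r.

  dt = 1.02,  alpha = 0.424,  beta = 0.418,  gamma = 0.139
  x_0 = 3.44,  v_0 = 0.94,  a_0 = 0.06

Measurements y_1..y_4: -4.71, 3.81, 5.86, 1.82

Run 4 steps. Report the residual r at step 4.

resid = -0.9695

step 1: x_pred=4.4300  r=-9.1400  x^+=0.5546  v^+=-2.7444  a^+=-2.3823
step 2: x_pred=-3.4839  r=7.2939  x^+=-0.3913  v^+=-2.1852  a^+=-0.4333
step 3: x_pred=-2.8456  r=8.7056  x^+=0.8456  v^+=0.9404  a^+=1.8929
step 4: x_pred=2.7895  r=-0.9695  x^+=2.3784  v^+=2.4739  a^+=1.6339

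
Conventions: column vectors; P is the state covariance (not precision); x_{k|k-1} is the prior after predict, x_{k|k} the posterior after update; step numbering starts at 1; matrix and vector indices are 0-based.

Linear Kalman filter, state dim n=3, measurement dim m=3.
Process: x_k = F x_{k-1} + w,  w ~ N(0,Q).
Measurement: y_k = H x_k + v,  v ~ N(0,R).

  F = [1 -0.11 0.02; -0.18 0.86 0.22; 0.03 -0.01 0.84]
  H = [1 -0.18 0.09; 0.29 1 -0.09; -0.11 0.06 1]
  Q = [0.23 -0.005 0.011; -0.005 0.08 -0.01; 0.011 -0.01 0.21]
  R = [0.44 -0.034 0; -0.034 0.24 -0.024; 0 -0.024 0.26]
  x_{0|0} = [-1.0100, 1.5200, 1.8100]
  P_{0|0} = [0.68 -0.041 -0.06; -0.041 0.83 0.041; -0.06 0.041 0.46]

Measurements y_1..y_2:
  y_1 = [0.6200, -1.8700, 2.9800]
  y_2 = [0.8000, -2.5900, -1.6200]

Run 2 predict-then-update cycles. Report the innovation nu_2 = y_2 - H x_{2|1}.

step 1: x^-=[-1.1410, 1.8872, 1.4749]  P^-=[0.9267 -0.2532 -0.0136; -0.2532 0.7711 0.1013; -0.0136 0.1013 0.5316]  S=[1.4814 -0.1368 -0.1138; -0.1368 0.9290 0.0649; -0.1138 0.0649 0.8241]  K=[0.6607 0.1207 -0.0769; -0.1833 0.7050 0.1320; 0.0631 0.0163 0.6617]  nu=[1.9680, -3.2936, 1.2664]  x^+=[-0.3356, -0.6284, 2.3834]  P^+=[0.2730 -0.0698 0.0113; -0.0698 0.1923 -0.0018; 0.0113 -0.0018 0.1730]
step 2: x^-=[-0.2188, 0.0444, 1.9983]  P^-=[0.5212 -0.1305 0.0329; -0.1305 0.2595 0.0140; 0.0329 0.0140 0.3330]  S=[1.0248 -0.0566 -0.0104; -0.0566 0.4661 -0.0192; -0.0104 -0.0192 0.5964]  K=[0.5396 0.1017 -0.0414; -0.1455 0.4587 0.0858; 0.0655 0.0169 0.5554]  nu=[0.8469, -2.3911, -3.6450]  x^+=[0.1458, -1.4884, -0.0111]  P^+=[0.2226 -0.0562 0.0147; -0.0562 0.1290 -0.0026; 0.0147 -0.0026 0.1458]

innov = [0.8469, -2.3911, -3.6450]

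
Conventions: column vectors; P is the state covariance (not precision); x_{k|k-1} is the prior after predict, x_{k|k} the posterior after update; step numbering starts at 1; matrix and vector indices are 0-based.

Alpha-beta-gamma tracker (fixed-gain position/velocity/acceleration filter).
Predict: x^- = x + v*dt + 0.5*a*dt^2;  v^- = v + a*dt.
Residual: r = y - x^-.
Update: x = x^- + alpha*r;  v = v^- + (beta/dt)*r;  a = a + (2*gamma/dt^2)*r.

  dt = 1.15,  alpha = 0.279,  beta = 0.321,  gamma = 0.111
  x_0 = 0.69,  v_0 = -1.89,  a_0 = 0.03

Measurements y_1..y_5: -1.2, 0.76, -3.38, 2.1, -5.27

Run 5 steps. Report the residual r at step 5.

resid = -7.3870

step 1: x_pred=-1.4637  r=0.2637  x^+=-1.3901  v^+=-1.7819  a^+=0.0743
step 2: x_pred=-3.3902  r=4.1502  x^+=-2.2323  v^+=-0.5381  a^+=0.7709
step 3: x_pred=-2.3413  r=-1.0387  x^+=-2.6311  v^+=0.0586  a^+=0.5966
step 4: x_pred=-2.1693  r=4.2693  x^+=-0.9781  v^+=1.9363  a^+=1.3132
step 5: x_pred=2.1170  r=-7.3870  x^+=0.0560  v^+=1.3846  a^+=0.0732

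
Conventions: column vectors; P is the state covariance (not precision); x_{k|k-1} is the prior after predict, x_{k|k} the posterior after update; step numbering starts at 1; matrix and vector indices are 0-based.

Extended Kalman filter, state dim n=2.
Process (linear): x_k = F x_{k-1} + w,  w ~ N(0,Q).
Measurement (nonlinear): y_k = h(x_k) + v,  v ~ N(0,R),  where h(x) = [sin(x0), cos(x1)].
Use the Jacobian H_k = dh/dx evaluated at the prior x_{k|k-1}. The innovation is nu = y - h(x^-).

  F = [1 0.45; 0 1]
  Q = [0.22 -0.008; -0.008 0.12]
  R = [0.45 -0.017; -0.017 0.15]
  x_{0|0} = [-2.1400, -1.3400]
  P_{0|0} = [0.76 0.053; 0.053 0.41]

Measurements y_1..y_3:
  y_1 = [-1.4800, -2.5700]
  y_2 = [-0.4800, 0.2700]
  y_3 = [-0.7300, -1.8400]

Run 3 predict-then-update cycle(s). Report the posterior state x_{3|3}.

x_post = [-5.6075, -3.1609]

step 1: x^-=[-2.7430, -1.3400]  P^-=[1.1107 0.2295; 0.2295 0.5300]  H_jac=[-0.9216 0.0000; 0.0000 0.9735]  S=[1.3934 -0.2229; -0.2229 0.6523]  K=[-0.7192 0.0968; -0.0267 0.7819]  nu=[-1.0919, -2.7988]  x^+=[-2.2286, -3.4991]  P^+=[0.3529 0.0275; 0.0275 0.1209]
step 2: x^-=[-3.8032, -3.4991]  P^-=[0.6221 0.0739; 0.0739 0.2409]  H_jac=[-0.7890 0.0000; 0.0000 -0.3499]  S=[0.8373 0.0034; 0.0034 0.1795]  K=[-0.5857 -0.1329; -0.0677 -0.4684]  nu=[-1.0944, 1.2068]  x^+=[-3.3226, -3.9903]  P^+=[0.3312 0.0285; 0.0285 0.1975]
step 3: x^-=[-5.1182, -3.9903]  P^-=[0.6169 0.1094; 0.1094 0.3175]  H_jac=[0.3948 0.0000; 0.0000 -0.7504]  S=[0.5461 -0.0494; -0.0494 0.3288]  K=[0.4292 -0.1852; 0.0137 -0.7226]  nu=[-1.6488, -1.1790]  x^+=[-5.6075, -3.1609]  P^+=[0.4971 0.0467; 0.0467 0.1447]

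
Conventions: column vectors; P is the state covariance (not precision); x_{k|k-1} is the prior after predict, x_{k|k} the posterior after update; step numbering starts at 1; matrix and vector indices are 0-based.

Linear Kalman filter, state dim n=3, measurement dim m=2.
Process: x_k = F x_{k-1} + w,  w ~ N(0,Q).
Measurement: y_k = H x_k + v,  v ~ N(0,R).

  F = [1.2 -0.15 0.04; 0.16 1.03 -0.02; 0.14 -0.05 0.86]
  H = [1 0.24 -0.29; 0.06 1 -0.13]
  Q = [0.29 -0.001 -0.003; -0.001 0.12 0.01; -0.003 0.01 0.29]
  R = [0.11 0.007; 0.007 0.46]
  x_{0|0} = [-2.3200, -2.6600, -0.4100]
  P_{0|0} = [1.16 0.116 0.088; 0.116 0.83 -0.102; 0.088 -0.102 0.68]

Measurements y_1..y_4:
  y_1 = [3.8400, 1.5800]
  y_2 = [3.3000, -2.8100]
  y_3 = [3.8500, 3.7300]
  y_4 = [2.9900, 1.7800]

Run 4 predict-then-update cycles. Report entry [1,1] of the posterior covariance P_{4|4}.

P_post[1,1] = 0.2040

step 1: x^-=[-2.4014, -3.1028, -0.5444]  P^-=[1.9481 0.2275 0.3168; 0.2275 1.0724 -0.0812; 0.3168 -0.0812 0.8461]  S=[2.1278 0.6233; 0.6233 1.5972]  K=[0.9512 -0.1814; 0.0427 0.6699; 0.0632 -0.1325]  nu=[6.8282, 4.7561]  x^+=[3.2307, 0.3749, -0.7430]  P^+=[0.1856 -0.0572 0.2362; -0.0572 0.3160 0.0319; 0.2362 0.0319 0.8200]
step 2: x^-=[3.7909, 0.9180, -0.2054]  P^-=[0.6085 -0.0869 0.3042; -0.0869 0.4387 0.0361; 0.3042 0.0361 0.9558]  S=[0.6010 0.0402; 0.0402 0.8925]  K=[0.8403 -0.1387; -0.0191 0.4813; 0.0649 -0.0812]  nu=[-0.7707, -3.9821]  x^+=[3.6954, -0.9839, 0.0680]  P^+=[0.1764 -0.0341 0.2645; -0.0341 0.2325 0.0704; 0.2645 0.0704 0.9478]
step 3: x^-=[4.5847, -0.4235, 0.6250]  P^-=[0.5875 -0.0467 0.3290; -0.0467 0.3557 0.0792; 0.3290 0.0792 1.0532]  S=[0.5824 0.0461; 0.0461 0.8043]  K=[0.8349 -0.1152; -0.0067 0.4263; 0.0772 -0.0517]  nu=[-0.4518, 3.9597]  x^+=[3.7514, 1.2677, 0.3855]  P^+=[0.1797 -0.0203 0.2891; -0.0203 0.2097 0.0956; 0.2891 0.0956 1.0479]
step 4: x^-=[4.3269, 1.8982, 0.7933]  P^-=[0.5892 -0.0253 0.3539; -0.0253 0.3350 0.1062; 0.3539 0.1062 1.1307]  S=[0.5814 0.0535; 0.0535 0.7801]  K=[0.8359 -0.1033; 0.0042 0.4095; 0.0914 -0.0313]  nu=[-1.5624, -0.2747]  x^+=[3.0492, 1.7792, 0.6592]  P^+=[0.1838 -0.0126 0.3088; -0.0126 0.2040 0.1140; 0.3088 0.1140 1.1254]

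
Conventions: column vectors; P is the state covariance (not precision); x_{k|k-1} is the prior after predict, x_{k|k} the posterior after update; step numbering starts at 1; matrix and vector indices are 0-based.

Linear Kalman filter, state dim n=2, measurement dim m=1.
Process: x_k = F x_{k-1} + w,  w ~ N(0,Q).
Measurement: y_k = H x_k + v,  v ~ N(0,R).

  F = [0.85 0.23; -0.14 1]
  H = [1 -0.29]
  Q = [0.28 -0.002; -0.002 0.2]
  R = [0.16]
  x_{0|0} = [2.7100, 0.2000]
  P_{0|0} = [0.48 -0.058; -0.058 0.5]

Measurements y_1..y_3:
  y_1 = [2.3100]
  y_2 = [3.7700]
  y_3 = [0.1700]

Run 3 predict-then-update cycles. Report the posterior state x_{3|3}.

step 1: x^-=[2.3495, -0.1794]  P^-=[0.6306 0.0084; 0.0084 0.7256]  S=[0.8467]  K=[0.7418; -0.2386]  nu=[-0.0915]  x^+=[2.2816, -0.1576]  P^+=[0.1646 0.1583; 0.1583 0.6775]
step 2: x^-=[1.9031, -0.4770]  P^-=[0.4967 0.2637; 0.2637 0.8364]  S=[0.5741]  K=[0.7320; 0.0368]  nu=[1.7286]  x^+=[3.1684, -0.4133]  P^+=[0.1891 0.2482; 0.2482 0.8356]
step 3: x^-=[2.5980, -0.8569]  P^-=[0.5579 0.3707; 0.3707 0.9698]  S=[0.5844]  K=[0.7706; 0.1530]  nu=[-2.6765]  x^+=[0.5355, -1.2665]  P^+=[0.2108 0.3018; 0.3018 0.9561]

x_post = [0.5355, -1.2665]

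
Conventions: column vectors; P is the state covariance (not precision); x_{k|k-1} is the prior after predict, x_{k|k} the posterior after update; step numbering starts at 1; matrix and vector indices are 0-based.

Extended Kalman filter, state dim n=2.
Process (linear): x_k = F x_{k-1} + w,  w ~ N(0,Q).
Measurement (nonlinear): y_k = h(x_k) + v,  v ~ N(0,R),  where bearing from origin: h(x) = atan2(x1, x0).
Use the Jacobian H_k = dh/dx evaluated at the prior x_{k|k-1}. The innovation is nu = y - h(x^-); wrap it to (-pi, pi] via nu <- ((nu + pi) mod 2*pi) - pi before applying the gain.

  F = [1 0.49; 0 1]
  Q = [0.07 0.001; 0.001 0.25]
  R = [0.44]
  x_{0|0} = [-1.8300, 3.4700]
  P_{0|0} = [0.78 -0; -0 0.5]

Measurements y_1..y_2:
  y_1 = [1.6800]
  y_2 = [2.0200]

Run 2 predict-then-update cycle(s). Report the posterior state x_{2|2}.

x_post = [1.0985, 3.4043]

step 1: x^-=[-0.1297, 3.4700]  P^-=[0.9701 0.2460; 0.2460 0.7500]  H_jac=[-0.2878 -0.0108]  S=[0.5219]  K=[-0.5399; -0.1511]  nu=[0.0718]  x^+=[-0.1685, 3.4591]  P^+=[0.8179 0.2034; 0.2034 0.7381]
step 2: x^-=[1.5265, 3.4591]  P^-=[1.2645 0.5661; 0.5661 0.9881]  H_jac=[-0.2420 0.1068]  S=[0.4960]  K=[-0.4949; -0.0634]  nu=[0.8648]  x^+=[1.0985, 3.4043]  P^+=[1.1429 0.5505; 0.5505 0.9861]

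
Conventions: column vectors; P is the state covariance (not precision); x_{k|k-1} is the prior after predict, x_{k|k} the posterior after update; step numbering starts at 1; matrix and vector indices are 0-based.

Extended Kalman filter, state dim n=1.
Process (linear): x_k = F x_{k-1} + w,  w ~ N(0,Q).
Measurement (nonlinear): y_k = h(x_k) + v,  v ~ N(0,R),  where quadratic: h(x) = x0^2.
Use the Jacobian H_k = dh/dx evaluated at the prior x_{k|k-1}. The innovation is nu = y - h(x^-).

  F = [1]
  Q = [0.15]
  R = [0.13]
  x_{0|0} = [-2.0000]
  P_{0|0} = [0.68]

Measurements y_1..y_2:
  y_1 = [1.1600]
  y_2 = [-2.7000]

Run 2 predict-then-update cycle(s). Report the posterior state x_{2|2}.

x_post = [0.2085]

step 1: x^-=[-2.0000]  P^-=[0.8300]  H_jac=[-4.0000]  S=[13.4100]  K=[-0.2476]  nu=[-2.8400]  x^+=[-1.2969]  P^+=[0.0080]
step 2: x^-=[-1.2969]  P^-=[0.1580]  H_jac=[-2.5938]  S=[1.1933]  K=[-0.3435]  nu=[-4.3819]  x^+=[0.2085]  P^+=[0.0172]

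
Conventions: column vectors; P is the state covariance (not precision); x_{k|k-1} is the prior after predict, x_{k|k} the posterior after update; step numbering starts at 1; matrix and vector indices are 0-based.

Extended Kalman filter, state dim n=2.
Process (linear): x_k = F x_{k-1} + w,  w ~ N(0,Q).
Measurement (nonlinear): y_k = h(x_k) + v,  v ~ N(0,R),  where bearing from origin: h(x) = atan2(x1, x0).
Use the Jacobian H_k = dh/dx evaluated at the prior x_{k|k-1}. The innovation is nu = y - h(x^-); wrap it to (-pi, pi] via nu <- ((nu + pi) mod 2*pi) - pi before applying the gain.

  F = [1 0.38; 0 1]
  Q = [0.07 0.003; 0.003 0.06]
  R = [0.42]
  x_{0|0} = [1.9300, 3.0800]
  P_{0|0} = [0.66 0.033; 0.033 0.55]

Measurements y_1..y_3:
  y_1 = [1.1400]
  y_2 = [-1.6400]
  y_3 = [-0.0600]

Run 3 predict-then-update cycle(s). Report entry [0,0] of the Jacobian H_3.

H_jac[0,0] = -0.0725

step 1: x^-=[3.1004, 3.0800]  P^-=[0.8345 0.2450; 0.2450 0.6100]  H_jac=[-0.1613 0.1623]  S=[0.4449]  K=[-0.2131; 0.1338]  nu=[0.3579]  x^+=[3.0241, 3.1279]  P^+=[0.8143 0.2577; 0.2577 0.6020]
step 2: x^-=[4.2127, 3.1279]  P^-=[1.1671 0.4895; 0.4895 0.6620]  H_jac=[-0.1136 0.1530]  S=[0.4335]  K=[-0.1331; 0.1054]  nu=[-2.2787]  x^+=[4.5160, 2.8877]  P^+=[1.1594 0.4955; 0.4955 0.6572]
step 3: x^-=[5.6133, 2.8877]  P^-=[1.7009 0.7483; 0.7483 0.7172]  H_jac=[-0.0725 0.1409]  S=[0.4279]  K=[-0.0417; 0.1094]  nu=[-0.5351]  x^+=[5.6356, 2.8292]  P^+=[1.7002 0.7502; 0.7502 0.7121]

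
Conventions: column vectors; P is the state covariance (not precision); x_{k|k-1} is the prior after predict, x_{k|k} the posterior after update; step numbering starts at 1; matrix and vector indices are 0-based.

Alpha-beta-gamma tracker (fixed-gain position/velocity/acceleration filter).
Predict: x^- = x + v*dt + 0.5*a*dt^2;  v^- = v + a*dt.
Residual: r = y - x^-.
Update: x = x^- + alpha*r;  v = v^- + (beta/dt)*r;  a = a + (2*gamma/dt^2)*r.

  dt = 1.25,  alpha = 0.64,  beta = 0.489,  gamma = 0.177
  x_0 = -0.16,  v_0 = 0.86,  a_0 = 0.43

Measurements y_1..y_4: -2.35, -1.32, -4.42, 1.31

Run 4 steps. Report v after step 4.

step 1: x_pred=1.2509  r=-3.6009  x^+=-1.0537  v^+=-0.0112  a^+=-0.3858
step 2: x_pred=-1.3691  r=0.0491  x^+=-1.3377  v^+=-0.4743  a^+=-0.3747
step 3: x_pred=-2.2233  r=-2.1967  x^+=-3.6292  v^+=-1.8020  a^+=-0.8724
step 4: x_pred=-6.5633  r=7.8733  x^+=-1.5244  v^+=0.1875  a^+=0.9114

v_post = 0.1875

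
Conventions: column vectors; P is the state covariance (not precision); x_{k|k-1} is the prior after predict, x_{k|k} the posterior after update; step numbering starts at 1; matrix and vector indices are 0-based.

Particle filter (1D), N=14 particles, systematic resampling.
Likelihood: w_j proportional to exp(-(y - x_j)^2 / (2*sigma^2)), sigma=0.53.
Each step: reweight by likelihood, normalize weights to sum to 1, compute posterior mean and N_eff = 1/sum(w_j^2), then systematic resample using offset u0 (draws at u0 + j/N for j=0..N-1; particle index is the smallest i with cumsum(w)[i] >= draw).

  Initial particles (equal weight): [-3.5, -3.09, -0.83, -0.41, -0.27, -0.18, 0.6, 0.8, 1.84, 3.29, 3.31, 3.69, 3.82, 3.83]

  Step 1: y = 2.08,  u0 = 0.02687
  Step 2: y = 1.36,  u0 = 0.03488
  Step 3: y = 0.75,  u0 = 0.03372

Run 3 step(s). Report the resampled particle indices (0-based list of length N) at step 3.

resampled_idx = [0, 0, 0, 0, 0, 1, 2, 4, 5, 7, 8, 10, 11, 13]

step 1: w=[0.0000, 0.0000, 0.0000, 0.0000, 0.0000, 0.0001, 0.0178, 0.0476, 0.7935, 0.0649, 0.0595, 0.0087, 0.0040, 0.0038]  mean=1.9812  Neff=1.5622  idx=[7, 8, 8, 8, 8, 8, 8, 8, 8, 8, 8, 8, 9, 10]
step 2: w=[0.0727, 0.0843, 0.0843, 0.0843, 0.0843, 0.0843, 0.0843, 0.0843, 0.0843, 0.0843, 0.0843, 0.0843, 0.0002, 0.0001]  mean=1.7649  Neff=11.9898  idx=[0, 1, 2, 3, 3, 4, 5, 6, 7, 8, 9, 9, 10, 11]
step 3: w=[0.3883, 0.0471, 0.0471, 0.0471, 0.0471, 0.0471, 0.0471, 0.0471, 0.0471, 0.0471, 0.0471, 0.0471, 0.0471, 0.0471]  mean=1.4362  Neff=5.5698  idx=[0, 0, 0, 0, 0, 1, 2, 4, 5, 7, 8, 10, 11, 13]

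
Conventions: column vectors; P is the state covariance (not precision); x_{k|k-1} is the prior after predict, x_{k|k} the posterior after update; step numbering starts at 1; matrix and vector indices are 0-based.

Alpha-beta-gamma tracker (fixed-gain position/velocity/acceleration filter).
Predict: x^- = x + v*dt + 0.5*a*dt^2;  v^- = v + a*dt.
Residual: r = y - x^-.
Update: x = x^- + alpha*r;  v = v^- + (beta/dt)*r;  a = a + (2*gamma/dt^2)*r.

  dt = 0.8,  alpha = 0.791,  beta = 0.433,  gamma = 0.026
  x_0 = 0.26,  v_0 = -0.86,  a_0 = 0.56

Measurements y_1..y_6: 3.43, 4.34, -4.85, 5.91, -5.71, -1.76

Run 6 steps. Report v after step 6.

step 1: x_pred=-0.2488  r=3.6788  x^+=2.6611  v^+=1.5792  a^+=0.8589
step 2: x_pred=4.1993  r=0.1407  x^+=4.3106  v^+=2.3424  a^+=0.8703
step 3: x_pred=6.4630  r=-11.3130  x^+=-2.4856  v^+=-3.0845  a^+=-0.0489
step 4: x_pred=-4.9688  r=10.8788  x^+=3.6363  v^+=2.7646  a^+=0.8351
step 5: x_pred=6.1152  r=-11.8252  x^+=-3.2385  v^+=-2.9678  a^+=-0.1257
step 6: x_pred=-5.6530  r=3.8930  x^+=-2.5736  v^+=-0.9613  a^+=0.1906

v_post = -0.9613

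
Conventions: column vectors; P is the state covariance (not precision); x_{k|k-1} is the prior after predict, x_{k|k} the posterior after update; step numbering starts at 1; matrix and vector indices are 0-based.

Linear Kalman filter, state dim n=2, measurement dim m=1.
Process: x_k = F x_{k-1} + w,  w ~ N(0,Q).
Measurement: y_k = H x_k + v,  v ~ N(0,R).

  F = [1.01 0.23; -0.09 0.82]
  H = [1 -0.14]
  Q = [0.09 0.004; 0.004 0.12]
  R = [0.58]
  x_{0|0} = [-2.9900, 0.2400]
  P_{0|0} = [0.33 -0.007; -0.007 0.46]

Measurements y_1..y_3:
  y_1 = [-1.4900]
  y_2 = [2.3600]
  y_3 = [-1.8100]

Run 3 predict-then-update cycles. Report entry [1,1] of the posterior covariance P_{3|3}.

P_post[1,1] = 0.3734

step 1: x^-=[-2.9647, 0.4659]  P^-=[0.4477 0.0551; 0.0551 0.4330]  S=[1.0208]  K=[0.4310; -0.0054]  nu=[1.5399]  x^+=[-2.3009, 0.4576]  P^+=[0.2581 0.0575; 0.0575 0.4330]
step 2: x^-=[-2.2187, 0.5823]  P^-=[0.4029 0.1086; 0.1086 0.4047]  S=[0.9604]  K=[0.4036; 0.0541]  nu=[4.6602]  x^+=[-0.3376, 0.8344]  P^+=[0.2464 0.0876; 0.0876 0.4019]
step 3: x^-=[-0.1491, 0.7146]  P^-=[0.4033 0.1282; 0.1282 0.3793]  S=[0.9549]  K=[0.4036; 0.0786]  nu=[-1.5609]  x^+=[-0.7790, 0.5919]  P^+=[0.2478 0.0979; 0.0979 0.3734]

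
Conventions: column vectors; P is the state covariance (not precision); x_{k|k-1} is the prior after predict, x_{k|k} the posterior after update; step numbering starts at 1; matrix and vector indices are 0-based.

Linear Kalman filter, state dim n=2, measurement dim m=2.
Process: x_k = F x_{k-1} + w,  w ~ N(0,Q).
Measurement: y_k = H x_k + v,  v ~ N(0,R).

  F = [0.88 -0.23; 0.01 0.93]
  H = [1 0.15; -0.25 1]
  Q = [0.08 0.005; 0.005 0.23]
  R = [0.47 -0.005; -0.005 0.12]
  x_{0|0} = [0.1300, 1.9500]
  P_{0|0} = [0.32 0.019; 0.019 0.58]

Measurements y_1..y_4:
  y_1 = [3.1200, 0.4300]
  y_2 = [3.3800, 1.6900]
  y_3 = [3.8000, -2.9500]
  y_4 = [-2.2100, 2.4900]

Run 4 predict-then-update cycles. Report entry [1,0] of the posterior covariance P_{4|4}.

step 1: x^-=[-0.3341, 1.8148]  P^-=[0.3508 -0.1007; -0.1007 0.7320]  S=[0.8070 -0.0799; -0.0799 0.9243]  K=[0.3992 -0.1694; 0.0931 0.8273]  nu=[3.1819, -1.4683]  x^+=[1.1848, 0.8963]  P^+=[0.1849 0.0239; 0.0239 0.1048]
step 2: x^-=[0.8364, 0.8454]  P^-=[0.2190 0.0037; 0.0037 0.3211]  S=[0.6974 -0.0080; -0.0080 0.4529]  K=[0.3137 -0.1071; 0.0825 0.7083]  nu=[2.4167, 1.0537]  x^+=[1.4816, 1.7913]  P^+=[0.1447 0.0217; 0.0217 0.0900]
step 3: x^-=[0.8918, 1.6807]  P^-=[0.1880 0.0048; 0.0048 0.3083]  S=[0.6664 -0.0012; -0.0012 0.4376]  K=[0.2830 -0.0957; 0.0778 0.7019]  nu=[2.6561, -4.4077]  x^+=[2.0656, -1.2065]  P^+=[0.1305 0.0197; 0.0197 0.0888]
step 4: x^-=[2.0952, -1.1014]  P^-=[0.1778 0.0033; 0.0033 0.3072]  S=[0.6557 -0.0002; -0.0002 0.4366]  K=[0.2719 -0.0942; 0.0755 0.7016]  nu=[-4.1400, 4.1152]  x^+=[0.5821, 1.4734]  P^+=[0.1255 0.0187; 0.0187 0.0885]

P_post[1,0] = 0.0187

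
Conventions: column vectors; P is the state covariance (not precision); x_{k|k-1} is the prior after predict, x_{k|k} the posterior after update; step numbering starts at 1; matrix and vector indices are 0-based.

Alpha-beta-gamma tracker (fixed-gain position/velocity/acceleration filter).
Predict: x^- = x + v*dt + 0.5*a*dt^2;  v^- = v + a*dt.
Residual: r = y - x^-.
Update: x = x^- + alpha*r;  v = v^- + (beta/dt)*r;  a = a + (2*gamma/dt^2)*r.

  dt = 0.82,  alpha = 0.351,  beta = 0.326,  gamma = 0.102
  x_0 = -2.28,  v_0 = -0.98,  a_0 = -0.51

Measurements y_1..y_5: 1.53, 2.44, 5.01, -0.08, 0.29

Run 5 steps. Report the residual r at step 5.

step 1: x_pred=-3.2551  r=4.7851  x^+=-1.5755  v^+=0.5042  a^+=0.9417
step 2: x_pred=-0.8455  r=3.2855  x^+=0.3077  v^+=2.5826  a^+=1.9385
step 3: x_pred=3.0772  r=1.9328  x^+=3.7556  v^+=4.9406  a^+=2.5249
step 4: x_pred=8.6557  r=-8.7357  x^+=5.5895  v^+=3.5380  a^+=-0.1254
step 5: x_pred=8.4485  r=-8.1585  x^+=5.5849  v^+=0.1917  a^+=-2.6006

resid = -8.1585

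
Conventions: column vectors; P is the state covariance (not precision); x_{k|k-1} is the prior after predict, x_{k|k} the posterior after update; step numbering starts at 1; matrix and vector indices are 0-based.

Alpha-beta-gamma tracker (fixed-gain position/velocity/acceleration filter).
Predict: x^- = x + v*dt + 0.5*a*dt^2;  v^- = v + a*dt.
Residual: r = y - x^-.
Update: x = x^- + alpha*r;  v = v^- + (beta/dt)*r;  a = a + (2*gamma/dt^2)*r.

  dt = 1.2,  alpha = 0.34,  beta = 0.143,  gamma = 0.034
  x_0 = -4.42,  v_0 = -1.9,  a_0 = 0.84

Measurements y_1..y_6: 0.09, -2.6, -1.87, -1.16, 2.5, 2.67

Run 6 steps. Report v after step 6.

v_post = 4.0781

step 1: x_pred=-6.0952  r=6.1852  x^+=-3.9922  v^+=-0.1549  a^+=1.1321
step 2: x_pred=-3.3631  r=0.7631  x^+=-3.1036  v^+=1.2945  a^+=1.1681
step 3: x_pred=-0.7092  r=-1.1608  x^+=-1.1039  v^+=2.5579  a^+=1.1133
step 4: x_pred=2.7672  r=-3.9272  x^+=1.4319  v^+=3.4259  a^+=0.9278
step 5: x_pred=6.2110  r=-3.7110  x^+=4.9493  v^+=4.0970  a^+=0.7526
step 6: x_pred=10.4076  r=-7.7376  x^+=7.7768  v^+=4.0781  a^+=0.3872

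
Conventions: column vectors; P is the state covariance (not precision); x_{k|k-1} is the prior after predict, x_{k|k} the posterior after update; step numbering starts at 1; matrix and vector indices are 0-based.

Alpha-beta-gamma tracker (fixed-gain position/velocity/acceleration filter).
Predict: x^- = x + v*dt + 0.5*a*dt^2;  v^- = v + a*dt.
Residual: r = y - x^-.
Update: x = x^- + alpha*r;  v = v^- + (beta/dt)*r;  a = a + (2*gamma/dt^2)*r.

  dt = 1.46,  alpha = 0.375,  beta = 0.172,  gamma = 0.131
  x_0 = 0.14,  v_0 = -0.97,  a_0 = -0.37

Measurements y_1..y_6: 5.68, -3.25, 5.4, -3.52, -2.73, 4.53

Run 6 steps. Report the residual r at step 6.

step 1: x_pred=-1.6705  r=7.3505  x^+=1.0859  v^+=-0.6442  a^+=0.5335
step 2: x_pred=0.7139  r=-3.9639  x^+=-0.7726  v^+=-0.3324  a^+=0.0463
step 3: x_pred=-1.2085  r=6.6085  x^+=1.2697  v^+=0.5137  a^+=0.8585
step 4: x_pred=2.9347  r=-6.4547  x^+=0.5142  v^+=1.0068  a^+=0.0652
step 5: x_pred=2.0535  r=-4.7835  x^+=0.2597  v^+=0.5384  a^+=-0.5228
step 6: x_pred=0.4885  r=4.0415  x^+=2.0041  v^+=0.2512  a^+=-0.0260

resid = 4.0415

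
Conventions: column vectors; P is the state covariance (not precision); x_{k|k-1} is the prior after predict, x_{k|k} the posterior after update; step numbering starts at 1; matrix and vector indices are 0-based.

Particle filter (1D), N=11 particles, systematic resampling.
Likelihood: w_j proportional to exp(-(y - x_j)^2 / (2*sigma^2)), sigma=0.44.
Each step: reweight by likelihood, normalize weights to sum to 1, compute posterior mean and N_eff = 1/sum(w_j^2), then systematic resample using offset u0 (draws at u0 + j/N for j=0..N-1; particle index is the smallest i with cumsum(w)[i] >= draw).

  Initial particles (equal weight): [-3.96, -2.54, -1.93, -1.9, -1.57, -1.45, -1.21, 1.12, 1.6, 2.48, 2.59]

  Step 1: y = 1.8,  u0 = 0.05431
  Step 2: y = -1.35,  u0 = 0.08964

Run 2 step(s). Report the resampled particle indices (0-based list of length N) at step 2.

step 1: w=[0.0000, 0.0000, 0.0000, 0.0000, 0.0000, 0.0000, 0.0000, 0.1774, 0.5282, 0.1774, 0.1169]  mean=1.7867  Neff=2.8116  idx=[7, 7, 8, 8, 8, 8, 8, 8, 9, 9, 10]
step 2: w=[0.4982, 0.4982, 0.0006, 0.0006, 0.0006, 0.0006, 0.0006, 0.0006, 0.0000, 0.0000, 0.0000]  mean=1.1217  Neff=2.0145  idx=[0, 0, 0, 0, 0, 1, 1, 1, 1, 1, 5]

resampled_idx = [0, 0, 0, 0, 0, 1, 1, 1, 1, 1, 5]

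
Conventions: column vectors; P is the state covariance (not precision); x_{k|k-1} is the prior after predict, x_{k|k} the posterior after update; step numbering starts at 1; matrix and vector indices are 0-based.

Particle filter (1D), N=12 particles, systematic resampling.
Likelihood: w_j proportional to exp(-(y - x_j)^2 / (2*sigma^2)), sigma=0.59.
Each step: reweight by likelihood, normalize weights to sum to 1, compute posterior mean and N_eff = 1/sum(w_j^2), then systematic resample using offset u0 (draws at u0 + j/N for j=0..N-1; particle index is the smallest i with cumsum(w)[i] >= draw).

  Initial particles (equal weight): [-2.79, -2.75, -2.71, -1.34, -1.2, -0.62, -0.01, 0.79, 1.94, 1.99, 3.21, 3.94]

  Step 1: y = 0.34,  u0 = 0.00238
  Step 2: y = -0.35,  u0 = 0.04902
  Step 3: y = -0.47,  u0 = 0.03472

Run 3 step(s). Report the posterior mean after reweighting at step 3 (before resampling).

step 1: w=[0.0000, 0.0000, 0.0000, 0.0089, 0.0170, 0.1366, 0.4305, 0.3837, 0.0130, 0.0103, 0.0000, 0.0000]  mean=0.2275  Neff=2.8421  idx=[3, 5, 6, 6, 6, 6, 6, 6, 7, 7, 7, 7]
step 2: w=[0.0357, 0.1316, 0.1237, 0.1237, 0.1237, 0.1237, 0.1237, 0.1237, 0.0226, 0.0226, 0.0226, 0.0226]  mean=-0.0655  Neff=8.8910  idx=[1, 1, 2, 3, 3, 4, 5, 5, 6, 7, 7, 10]
step 3: w=[0.1115, 0.1115, 0.0850, 0.0850, 0.0850, 0.0850, 0.0850, 0.0850, 0.0850, 0.0850, 0.0850, 0.0118]  mean=-0.1367  Neff=11.1024  idx=[0, 1, 1, 2, 3, 4, 5, 6, 7, 8, 9, 10]

post_mean = -0.1367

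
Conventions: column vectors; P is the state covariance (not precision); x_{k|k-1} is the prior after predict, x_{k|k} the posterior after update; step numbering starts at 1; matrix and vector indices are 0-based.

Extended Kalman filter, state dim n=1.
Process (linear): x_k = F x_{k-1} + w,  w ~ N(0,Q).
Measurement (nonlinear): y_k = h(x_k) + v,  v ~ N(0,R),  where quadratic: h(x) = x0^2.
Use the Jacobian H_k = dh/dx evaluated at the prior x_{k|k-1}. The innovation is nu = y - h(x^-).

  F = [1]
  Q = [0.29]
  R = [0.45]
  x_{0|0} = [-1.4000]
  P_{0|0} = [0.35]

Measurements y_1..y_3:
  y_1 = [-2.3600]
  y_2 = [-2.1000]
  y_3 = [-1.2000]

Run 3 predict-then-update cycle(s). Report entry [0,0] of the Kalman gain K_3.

step 1: x^-=[-1.4000]  P^-=[0.6400]  H_jac=[-2.8000]  S=[5.4676]  K=[-0.3277]  nu=[-4.3200]  x^+=[0.0159]  P^+=[0.0527]
step 2: x^-=[0.0159]  P^-=[0.3427]  H_jac=[0.0318]  S=[0.4503]  K=[0.0242]  nu=[-2.1003]  x^+=[-0.0349]  P^+=[0.3424]
step 3: x^-=[-0.0349]  P^-=[0.6324]  H_jac=[-0.0697]  S=[0.4531]  K=[-0.0973]  nu=[-1.2012]  x^+=[0.0821]  P^+=[0.6281]

K[0,0] = -0.0973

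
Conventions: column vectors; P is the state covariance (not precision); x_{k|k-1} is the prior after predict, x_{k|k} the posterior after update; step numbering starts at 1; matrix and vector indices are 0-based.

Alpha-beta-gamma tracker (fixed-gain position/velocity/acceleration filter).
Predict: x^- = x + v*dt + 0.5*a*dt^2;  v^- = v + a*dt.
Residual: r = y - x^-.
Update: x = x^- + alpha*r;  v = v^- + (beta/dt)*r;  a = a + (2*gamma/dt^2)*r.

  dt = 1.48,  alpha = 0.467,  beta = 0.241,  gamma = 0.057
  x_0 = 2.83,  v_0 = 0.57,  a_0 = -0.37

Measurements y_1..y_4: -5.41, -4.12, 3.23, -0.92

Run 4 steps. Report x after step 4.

x_post = -3.7917

step 1: x_pred=3.2684  r=-8.6784  x^+=-0.7844  v^+=-1.3908  a^+=-0.8217
step 2: x_pred=-3.7427  r=-0.3773  x^+=-3.9189  v^+=-2.6683  a^+=-0.8413
step 3: x_pred=-8.7893  r=12.0193  x^+=-3.1763  v^+=-1.9562  a^+=-0.2158
step 4: x_pred=-6.3078  r=5.3878  x^+=-3.7917  v^+=-1.3982  a^+=0.0647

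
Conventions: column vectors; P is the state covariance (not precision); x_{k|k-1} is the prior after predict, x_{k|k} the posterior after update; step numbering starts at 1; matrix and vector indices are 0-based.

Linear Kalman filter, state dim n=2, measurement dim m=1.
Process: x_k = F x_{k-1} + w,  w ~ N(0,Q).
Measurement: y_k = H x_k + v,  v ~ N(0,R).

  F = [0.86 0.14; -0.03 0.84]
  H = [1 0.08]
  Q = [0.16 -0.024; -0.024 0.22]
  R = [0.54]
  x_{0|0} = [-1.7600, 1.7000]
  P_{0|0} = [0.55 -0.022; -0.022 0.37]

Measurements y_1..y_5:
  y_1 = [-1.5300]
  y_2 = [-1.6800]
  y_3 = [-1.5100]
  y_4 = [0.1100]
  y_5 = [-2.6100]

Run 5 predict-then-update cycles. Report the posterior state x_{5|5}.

step 1: x^-=[-1.2756, 1.4808]  P^-=[0.5687 -0.0105; -0.0105 0.4827]  S=[1.1101]  K=[0.5116; 0.0253]  nu=[-0.3729]  x^+=[-1.4663, 1.4714]  P^+=[0.2782 -0.0249; -0.0249 0.4820]
step 2: x^-=[-1.0551, 1.2799]  P^-=[0.3692 0.0076; 0.0076 0.5616]  S=[0.9141]  K=[0.4046; 0.0575]  nu=[-0.7273]  x^+=[-1.3494, 1.2381]  P^+=[0.2196 -0.0136; -0.0136 0.5586]
step 3: x^-=[-0.9871, 1.0805]  P^-=[0.3301 0.0262; 0.0262 0.6150]  S=[0.8782]  K=[0.3782; 0.0859]  nu=[-0.6093]  x^+=[-1.2176, 1.0281]  P^+=[0.2044 -0.0023; -0.0023 0.6085]
step 4: x^-=[-0.9032, 0.9002]  P^-=[0.3226 0.0406; 0.0406 0.6497]  S=[0.8732]  K=[0.3731; 0.1061]  nu=[0.9412]  x^+=[-0.5520, 1.0000]  P^+=[0.2010 0.0061; 0.0061 0.6399]
step 5: x^-=[-0.3347, 0.8565]  P^-=[0.3227 0.0504; 0.0504 0.6714]  S=[0.8750]  K=[0.3734; 0.1190]  nu=[-2.3438]  x^+=[-1.2098, 0.5776]  P^+=[0.2007 0.0115; 0.0115 0.6590]

x_post = [-1.2098, 0.5776]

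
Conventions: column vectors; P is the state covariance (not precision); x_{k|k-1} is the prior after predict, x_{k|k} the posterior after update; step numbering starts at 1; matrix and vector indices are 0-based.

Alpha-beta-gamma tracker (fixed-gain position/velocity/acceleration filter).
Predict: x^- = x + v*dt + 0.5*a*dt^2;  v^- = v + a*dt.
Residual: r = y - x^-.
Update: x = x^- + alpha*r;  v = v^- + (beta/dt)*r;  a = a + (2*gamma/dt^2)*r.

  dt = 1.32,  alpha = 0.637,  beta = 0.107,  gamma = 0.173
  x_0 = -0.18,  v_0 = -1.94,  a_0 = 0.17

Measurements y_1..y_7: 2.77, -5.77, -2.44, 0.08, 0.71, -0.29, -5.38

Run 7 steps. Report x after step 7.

x_post = -1.7700

step 1: x_pred=-2.5927  r=5.3627  x^+=0.8233  v^+=-1.2809  a^+=1.2349
step 2: x_pred=0.2084  r=-5.9784  x^+=-3.5998  v^+=-0.1354  a^+=0.0477
step 3: x_pred=-3.7370  r=1.2970  x^+=-2.9108  v^+=0.0327  a^+=0.3053
step 4: x_pred=-2.6017  r=2.6817  x^+=-0.8934  v^+=0.6531  a^+=0.8378
step 5: x_pred=0.6985  r=0.0115  x^+=0.7058  v^+=1.7599  a^+=0.8401
step 6: x_pred=3.7608  r=-4.0508  x^+=1.1804  v^+=2.5405  a^+=0.0357
step 7: x_pred=4.5650  r=-9.9450  x^+=-1.7700  v^+=1.7814  a^+=-1.9391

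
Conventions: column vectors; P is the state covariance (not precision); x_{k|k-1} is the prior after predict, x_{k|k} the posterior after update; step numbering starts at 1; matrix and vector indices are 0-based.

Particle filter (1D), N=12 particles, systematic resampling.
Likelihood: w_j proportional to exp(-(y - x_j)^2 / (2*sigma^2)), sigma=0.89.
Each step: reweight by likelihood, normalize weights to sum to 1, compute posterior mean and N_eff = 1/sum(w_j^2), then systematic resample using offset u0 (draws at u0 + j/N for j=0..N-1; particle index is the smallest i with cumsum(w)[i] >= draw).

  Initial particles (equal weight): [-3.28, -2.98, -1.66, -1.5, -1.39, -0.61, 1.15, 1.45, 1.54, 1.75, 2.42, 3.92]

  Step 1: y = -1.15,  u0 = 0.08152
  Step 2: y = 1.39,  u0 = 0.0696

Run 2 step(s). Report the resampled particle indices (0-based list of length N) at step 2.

step 1: w=[0.0150, 0.0317, 0.2225, 0.2427, 0.2529, 0.2182, 0.0093, 0.0037, 0.0027, 0.0013, 0.0001, 0.0000]  mean=-1.3388  Neff=4.5185  idx=[2, 2, 2, 3, 3, 3, 4, 4, 4, 5, 5, 8]
step 2: w=[0.0024, 0.0024, 0.0024, 0.0043, 0.0043, 0.0043, 0.0064, 0.0064, 0.0064, 0.0671, 0.0671, 0.8266]  mean=1.1334  Neff=1.4441  idx=[9, 10, 11, 11, 11, 11, 11, 11, 11, 11, 11, 11]

resampled_idx = [9, 10, 11, 11, 11, 11, 11, 11, 11, 11, 11, 11]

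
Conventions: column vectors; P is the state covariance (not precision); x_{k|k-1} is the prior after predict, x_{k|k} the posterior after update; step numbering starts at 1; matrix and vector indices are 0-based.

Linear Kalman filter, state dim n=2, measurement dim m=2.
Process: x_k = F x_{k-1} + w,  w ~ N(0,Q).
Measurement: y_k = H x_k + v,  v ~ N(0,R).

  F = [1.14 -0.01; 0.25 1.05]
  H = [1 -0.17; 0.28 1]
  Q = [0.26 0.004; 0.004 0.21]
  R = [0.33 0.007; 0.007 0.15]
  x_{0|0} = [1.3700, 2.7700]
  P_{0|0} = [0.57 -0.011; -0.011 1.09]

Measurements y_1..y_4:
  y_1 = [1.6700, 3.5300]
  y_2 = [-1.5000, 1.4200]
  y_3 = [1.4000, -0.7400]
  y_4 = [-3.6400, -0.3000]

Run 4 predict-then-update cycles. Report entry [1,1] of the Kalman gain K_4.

step 1: x^-=[1.5341, 3.2510]  P^-=[1.0011 0.1419; 0.1419 1.4416]  S=[1.3246 0.1774; 0.1774 1.7495]  K=[0.7150 0.1688; -0.1939 0.8664]  nu=[0.6886, -0.1505]  x^+=[2.0010, 2.9870]  P^+=[0.2313 -0.0344; -0.0344 0.1382]
step 2: x^-=[2.2513, 3.6367]  P^-=[0.5614 0.0273; 0.0273 0.3588]  S=[0.8924 0.1292; 0.1292 0.5681]  K=[0.5964 0.1891; -0.1356 0.6759]  nu=[-3.1331, -2.8470]  x^+=[-0.1558, 2.1372]  P^+=[0.1944 -0.0219; -0.0219 0.1066]
step 3: x^-=[-0.1990, 2.2051]  P^-=[0.5132 0.0321; 0.0321 0.3281]  S=[0.8417 0.1255; 0.1255 0.5364]  K=[0.5743 0.1934; -0.1262 0.6581]  nu=[1.9739, -2.8894]  x^+=[0.3758, 0.0545]  P^+=[0.1876 -0.0195; -0.0195 0.1033]
step 4: x^-=[0.4279, 0.1512]  P^-=[0.5042 0.0331; 0.0331 0.3254]  S=[0.8324 0.1244; 0.1244 0.5334]  K=[0.5700 0.1938; -0.1248 0.6564]  nu=[-4.0422, -0.5710]  x^+=[-1.9870, 0.2808]  P^+=[0.1862 -0.0191; -0.0191 0.1029]

K[1,1] = 0.6564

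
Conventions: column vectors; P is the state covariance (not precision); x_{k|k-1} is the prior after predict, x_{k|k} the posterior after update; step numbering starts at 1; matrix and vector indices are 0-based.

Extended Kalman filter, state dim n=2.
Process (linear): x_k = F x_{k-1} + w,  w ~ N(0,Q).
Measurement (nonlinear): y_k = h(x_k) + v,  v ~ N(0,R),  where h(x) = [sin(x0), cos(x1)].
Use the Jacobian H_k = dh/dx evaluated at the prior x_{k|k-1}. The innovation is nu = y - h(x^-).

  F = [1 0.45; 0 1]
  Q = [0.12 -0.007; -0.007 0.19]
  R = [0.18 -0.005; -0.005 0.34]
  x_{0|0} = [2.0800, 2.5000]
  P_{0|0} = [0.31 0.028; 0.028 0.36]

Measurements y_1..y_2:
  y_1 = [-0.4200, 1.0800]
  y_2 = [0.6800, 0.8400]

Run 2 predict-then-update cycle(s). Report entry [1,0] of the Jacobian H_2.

H_jac[1,0] = 0.0000

step 1: x^-=[3.2050, 2.5000]  P^-=[0.5281 0.1830; 0.1830 0.5500]  H_jac=[-0.9980 0.0000; 0.0000 -0.5985]  S=[0.7060 0.1043; 0.1043 0.5370]  K=[-0.7376 -0.0607; -0.1731 -0.5793]  nu=[-0.3566, 1.8811]  x^+=[3.3539, 1.4719]  P^+=[0.1327 0.0283; 0.0283 0.3277]
step 2: x^-=[4.0162, 1.4719]  P^-=[0.3446 0.1688; 0.1688 0.5177]  H_jac=[-0.6413 0.0000; 0.0000 -0.9951]  S=[0.3217 0.1027; 0.1027 0.8526]  K=[-0.6489 -0.1188; -0.1493 -0.5862]  nu=[1.4473, 0.7413]  x^+=[2.9889, 0.8213]  P^+=[0.1812 0.0373; 0.0373 0.1995]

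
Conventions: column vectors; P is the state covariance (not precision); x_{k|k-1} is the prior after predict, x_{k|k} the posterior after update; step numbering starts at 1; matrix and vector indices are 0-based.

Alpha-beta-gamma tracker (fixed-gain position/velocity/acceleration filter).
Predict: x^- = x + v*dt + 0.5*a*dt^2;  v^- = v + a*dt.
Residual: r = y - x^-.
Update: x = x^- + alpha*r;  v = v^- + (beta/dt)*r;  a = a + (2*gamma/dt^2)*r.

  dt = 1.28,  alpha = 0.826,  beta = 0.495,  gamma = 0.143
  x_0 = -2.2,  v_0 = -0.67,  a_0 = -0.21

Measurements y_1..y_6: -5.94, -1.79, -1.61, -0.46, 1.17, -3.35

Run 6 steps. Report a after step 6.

a_post = -0.8907

step 1: x_pred=-3.2296  r=-2.7104  x^+=-5.4684  v^+=-1.9870  a^+=-0.6831
step 2: x_pred=-8.5713  r=6.7813  x^+=-2.9699  v^+=-0.2389  a^+=0.5006
step 3: x_pred=-2.8656  r=1.2556  x^+=-1.8285  v^+=0.8875  a^+=0.7198
step 4: x_pred=-0.1028  r=-0.3572  x^+=-0.3979  v^+=1.6707  a^+=0.6575
step 5: x_pred=2.2792  r=-1.1092  x^+=1.3630  v^+=2.0833  a^+=0.4638
step 6: x_pred=4.4096  r=-7.7596  x^+=-1.9998  v^+=-0.3238  a^+=-0.8907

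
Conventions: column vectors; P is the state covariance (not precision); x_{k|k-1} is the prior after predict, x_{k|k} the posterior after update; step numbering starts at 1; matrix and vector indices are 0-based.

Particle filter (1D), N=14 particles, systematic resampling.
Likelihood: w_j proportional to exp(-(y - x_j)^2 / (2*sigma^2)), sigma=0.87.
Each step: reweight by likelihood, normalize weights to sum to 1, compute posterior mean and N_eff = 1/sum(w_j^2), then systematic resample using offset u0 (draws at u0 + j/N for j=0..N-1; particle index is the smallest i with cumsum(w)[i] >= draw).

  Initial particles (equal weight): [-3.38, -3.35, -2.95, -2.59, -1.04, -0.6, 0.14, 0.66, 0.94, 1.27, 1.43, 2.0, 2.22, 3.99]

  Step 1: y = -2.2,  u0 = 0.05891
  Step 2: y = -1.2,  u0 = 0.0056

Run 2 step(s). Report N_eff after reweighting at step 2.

N_eff = 6.9861

step 1: w=[0.1312, 0.1374, 0.2269, 0.2976, 0.1353, 0.0607, 0.0088, 0.0015, 0.0005, 0.0001, 0.0001, 0.0000, 0.0000, 0.0000]  mean=-2.5180  Neff=5.0452  idx=[0, 0, 1, 2, 2, 2, 2, 3, 3, 3, 3, 4, 4, 5]
step 2: w=[0.0096, 0.0096, 0.0104, 0.0292, 0.0292, 0.0292, 0.0292, 0.0616, 0.0616, 0.0616, 0.0616, 0.2169, 0.2169, 0.1739]  mean=-1.6367  Neff=6.9861  idx=[0, 4, 7, 8, 9, 10, 11, 11, 11, 12, 12, 12, 13, 13]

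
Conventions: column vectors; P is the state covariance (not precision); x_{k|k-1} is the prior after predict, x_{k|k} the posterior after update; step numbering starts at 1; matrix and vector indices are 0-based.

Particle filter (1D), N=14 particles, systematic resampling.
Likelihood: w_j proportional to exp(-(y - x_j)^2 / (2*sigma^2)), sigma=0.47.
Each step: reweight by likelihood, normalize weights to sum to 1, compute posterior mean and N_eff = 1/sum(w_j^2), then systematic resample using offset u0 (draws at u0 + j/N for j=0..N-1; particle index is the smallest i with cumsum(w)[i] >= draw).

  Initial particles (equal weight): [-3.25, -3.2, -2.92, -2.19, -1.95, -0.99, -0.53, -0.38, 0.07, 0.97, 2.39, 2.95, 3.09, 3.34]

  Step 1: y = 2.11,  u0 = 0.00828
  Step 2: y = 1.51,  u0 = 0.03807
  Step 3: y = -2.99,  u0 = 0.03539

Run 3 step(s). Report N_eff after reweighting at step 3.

N_eff = 3.0000

step 1: w=[0.0000, 0.0000, 0.0000, 0.0000, 0.0000, 0.0000, 0.0000, 0.0000, 0.0001, 0.0426, 0.6758, 0.1634, 0.0918, 0.0263]  mean=2.5101  Neff=2.0227  idx=[9, 10, 10, 10, 10, 10, 10, 10, 10, 10, 11, 11, 11, 12]
step 2: w=[0.2453, 0.0822, 0.0822, 0.0822, 0.0822, 0.0822, 0.0822, 0.0822, 0.0822, 0.0822, 0.0043, 0.0043, 0.0043, 0.0017]  mean=2.0502  Neff=8.2603  idx=[0, 0, 0, 1, 1, 2, 3, 4, 5, 6, 7, 8, 8, 9]
step 3: w=[0.3333, 0.3333, 0.3333, 0.0000, 0.0000, 0.0000, 0.0000, 0.0000, 0.0000, 0.0000, 0.0000, 0.0000, 0.0000, 0.0000]  mean=0.9700  Neff=3.0000  idx=[0, 0, 0, 0, 0, 1, 1, 1, 1, 2, 2, 2, 2, 2]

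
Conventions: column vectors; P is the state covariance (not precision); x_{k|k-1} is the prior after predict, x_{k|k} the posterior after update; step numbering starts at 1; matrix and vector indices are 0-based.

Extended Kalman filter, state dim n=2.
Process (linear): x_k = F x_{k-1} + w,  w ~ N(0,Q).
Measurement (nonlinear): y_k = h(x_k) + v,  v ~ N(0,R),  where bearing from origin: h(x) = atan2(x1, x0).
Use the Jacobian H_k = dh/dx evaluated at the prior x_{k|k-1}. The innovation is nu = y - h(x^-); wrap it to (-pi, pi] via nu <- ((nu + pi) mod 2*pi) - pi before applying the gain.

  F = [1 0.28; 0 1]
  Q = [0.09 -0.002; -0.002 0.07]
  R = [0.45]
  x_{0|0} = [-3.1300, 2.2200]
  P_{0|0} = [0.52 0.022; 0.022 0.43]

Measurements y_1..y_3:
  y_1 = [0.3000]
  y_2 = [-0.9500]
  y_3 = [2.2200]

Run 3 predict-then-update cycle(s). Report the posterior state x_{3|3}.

x_post = [0.9557, 3.4531]

step 1: x^-=[-2.5084, 2.2200]  P^-=[0.6560 0.1404; 0.1404 0.5000]  H_jac=[-0.1979 -0.2236]  S=[0.5131]  K=[-0.3141; -0.2720]  nu=[-2.1171]  x^+=[-1.8433, 2.7958]  P^+=[0.6054 0.0966; 0.0966 0.4620]
step 2: x^-=[-1.0605, 2.7958]  P^-=[0.7857 0.2239; 0.2239 0.5320]  H_jac=[-0.3127 -0.1186]  S=[0.5509]  K=[-0.4942; -0.2416]  nu=[-2.8833]  x^+=[0.3643, 3.4926]  P^+=[0.6512 0.1581; 0.1581 0.4999]
step 3: x^-=[1.3422, 3.4926]  P^-=[0.8689 0.2961; 0.2961 0.5699]  H_jac=[-0.2495 0.0959]  S=[0.4952]  K=[-0.3805; -0.0388]  nu=[1.0161]  x^+=[0.9557, 3.4531]  P^+=[0.7972 0.2888; 0.2888 0.5691]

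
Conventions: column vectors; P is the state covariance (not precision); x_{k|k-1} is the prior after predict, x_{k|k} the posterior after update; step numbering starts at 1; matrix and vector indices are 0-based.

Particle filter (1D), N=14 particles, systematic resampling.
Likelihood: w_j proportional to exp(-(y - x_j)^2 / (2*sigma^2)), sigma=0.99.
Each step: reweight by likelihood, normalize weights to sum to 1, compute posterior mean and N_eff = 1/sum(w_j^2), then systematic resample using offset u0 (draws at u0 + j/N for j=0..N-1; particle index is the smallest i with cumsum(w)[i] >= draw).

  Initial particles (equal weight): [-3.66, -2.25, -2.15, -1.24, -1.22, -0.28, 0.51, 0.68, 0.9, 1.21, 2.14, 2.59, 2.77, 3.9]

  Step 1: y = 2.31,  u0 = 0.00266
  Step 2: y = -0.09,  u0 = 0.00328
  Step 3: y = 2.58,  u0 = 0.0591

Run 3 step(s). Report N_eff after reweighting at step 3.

step 1: w=[0.0000, 0.0000, 0.0000, 0.0004, 0.0004, 0.0072, 0.0425, 0.0572, 0.0805, 0.1197, 0.2186, 0.2132, 0.1992, 0.0611]  mean=2.0850  Neff=6.1500  idx=[5, 7, 8, 9, 9, 10, 10, 10, 11, 11, 11, 12, 12, 12]
step 2: w=[0.2779, 0.2092, 0.1717, 0.1195, 0.1195, 0.0224, 0.0224, 0.0224, 0.0073, 0.0073, 0.0073, 0.0044, 0.0044, 0.0044]  mean=0.7447  Neff=5.5307  idx=[0, 0, 0, 0, 1, 1, 1, 2, 2, 2, 3, 4, 4, 6]
step 3: w=[0.0047, 0.0047, 0.0047, 0.0047, 0.0480, 0.0480, 0.0480, 0.0717, 0.0717, 0.0717, 0.1161, 0.1161, 0.1161, 0.2741]  mean=1.2942  Neff=7.2483  idx=[4, 6, 7, 8, 9, 10, 10, 11, 12, 12, 13, 13, 13, 13]

N_eff = 7.2483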